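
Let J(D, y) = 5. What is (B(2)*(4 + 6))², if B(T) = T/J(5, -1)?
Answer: 16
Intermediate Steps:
B(T) = T/5
(B(2)*(4 + 6))² = (((⅕)*2)*(4 + 6))² = ((⅖)*10)² = 4² = 16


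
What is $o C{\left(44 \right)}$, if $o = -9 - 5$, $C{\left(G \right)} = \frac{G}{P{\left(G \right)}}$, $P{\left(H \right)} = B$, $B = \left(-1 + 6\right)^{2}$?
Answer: $- \frac{616}{25} \approx -24.64$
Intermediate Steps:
$B = 25$ ($B = 5^{2} = 25$)
$P{\left(H \right)} = 25$
$C{\left(G \right)} = \frac{G}{25}$
$o = -14$ ($o = -9 - 5 = -14$)
$o C{\left(44 \right)} = - 14 \cdot \frac{1}{25} \cdot 44 = \left(-14\right) \frac{44}{25} = - \frac{616}{25}$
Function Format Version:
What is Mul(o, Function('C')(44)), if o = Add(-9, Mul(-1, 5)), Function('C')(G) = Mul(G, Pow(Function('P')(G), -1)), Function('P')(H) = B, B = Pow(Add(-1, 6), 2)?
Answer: Rational(-616, 25) ≈ -24.640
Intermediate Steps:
B = 25 (B = Pow(5, 2) = 25)
Function('P')(H) = 25
Function('C')(G) = Mul(Rational(1, 25), G) (Function('C')(G) = Mul(G, Pow(25, -1)) = Mul(G, Rational(1, 25)) = Mul(Rational(1, 25), G))
o = -14 (o = Add(-9, -5) = -14)
Mul(o, Function('C')(44)) = Mul(-14, Mul(Rational(1, 25), 44)) = Mul(-14, Rational(44, 25)) = Rational(-616, 25)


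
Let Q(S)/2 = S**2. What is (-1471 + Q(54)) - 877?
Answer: 3484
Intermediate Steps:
Q(S) = 2*S**2
(-1471 + Q(54)) - 877 = (-1471 + 2*54**2) - 877 = (-1471 + 2*2916) - 877 = (-1471 + 5832) - 877 = 4361 - 877 = 3484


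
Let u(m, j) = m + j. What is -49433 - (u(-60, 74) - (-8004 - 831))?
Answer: -58282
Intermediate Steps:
u(m, j) = j + m
-49433 - (u(-60, 74) - (-8004 - 831)) = -49433 - ((74 - 60) - (-8004 - 831)) = -49433 - (14 - 1*(-8835)) = -49433 - (14 + 8835) = -49433 - 1*8849 = -49433 - 8849 = -58282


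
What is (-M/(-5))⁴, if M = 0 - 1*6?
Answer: 1296/625 ≈ 2.0736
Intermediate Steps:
M = -6 (M = 0 - 6 = -6)
(-M/(-5))⁴ = (-1*(-6)/(-5))⁴ = (6*(-⅕))⁴ = (-6/5)⁴ = 1296/625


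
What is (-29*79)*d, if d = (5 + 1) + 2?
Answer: -18328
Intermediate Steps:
d = 8 (d = 6 + 2 = 8)
(-29*79)*d = -29*79*8 = -2291*8 = -18328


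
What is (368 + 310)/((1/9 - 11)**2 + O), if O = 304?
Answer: 27459/17114 ≈ 1.6045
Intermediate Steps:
(368 + 310)/((1/9 - 11)**2 + O) = (368 + 310)/((1/9 - 11)**2 + 304) = 678/((1/9 - 11)**2 + 304) = 678/((-98/9)**2 + 304) = 678/(9604/81 + 304) = 678/(34228/81) = 678*(81/34228) = 27459/17114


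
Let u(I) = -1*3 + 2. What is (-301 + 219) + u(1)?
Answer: -83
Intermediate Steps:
u(I) = -1 (u(I) = -3 + 2 = -1)
(-301 + 219) + u(1) = (-301 + 219) - 1 = -82 - 1 = -83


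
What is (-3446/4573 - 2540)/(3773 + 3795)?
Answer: -5809433/17304232 ≈ -0.33572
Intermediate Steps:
(-3446/4573 - 2540)/(3773 + 3795) = (-3446*1/4573 - 2540)/7568 = (-3446/4573 - 2540)*(1/7568) = -11618866/4573*1/7568 = -5809433/17304232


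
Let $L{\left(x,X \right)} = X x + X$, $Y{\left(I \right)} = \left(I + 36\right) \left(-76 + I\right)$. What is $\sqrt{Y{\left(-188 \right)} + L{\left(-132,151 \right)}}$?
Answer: $\sqrt{20347} \approx 142.64$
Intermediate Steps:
$Y{\left(I \right)} = \left(-76 + I\right) \left(36 + I\right)$ ($Y{\left(I \right)} = \left(36 + I\right) \left(-76 + I\right) = \left(-76 + I\right) \left(36 + I\right)$)
$L{\left(x,X \right)} = X + X x$
$\sqrt{Y{\left(-188 \right)} + L{\left(-132,151 \right)}} = \sqrt{\left(-2736 + \left(-188\right)^{2} - -7520\right) + 151 \left(1 - 132\right)} = \sqrt{\left(-2736 + 35344 + 7520\right) + 151 \left(-131\right)} = \sqrt{40128 - 19781} = \sqrt{20347}$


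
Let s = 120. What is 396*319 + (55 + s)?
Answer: 126499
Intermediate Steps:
396*319 + (55 + s) = 396*319 + (55 + 120) = 126324 + 175 = 126499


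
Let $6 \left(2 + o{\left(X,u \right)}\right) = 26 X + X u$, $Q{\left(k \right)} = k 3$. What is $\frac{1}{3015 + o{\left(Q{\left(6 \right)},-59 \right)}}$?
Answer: $\frac{1}{2914} \approx 0.00034317$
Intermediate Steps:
$Q{\left(k \right)} = 3 k$
$o{\left(X,u \right)} = -2 + \frac{13 X}{3} + \frac{X u}{6}$ ($o{\left(X,u \right)} = -2 + \frac{26 X + X u}{6} = -2 + \left(\frac{13 X}{3} + \frac{X u}{6}\right) = -2 + \frac{13 X}{3} + \frac{X u}{6}$)
$\frac{1}{3015 + o{\left(Q{\left(6 \right)},-59 \right)}} = \frac{1}{3015 + \left(-2 + \frac{13 \cdot 3 \cdot 6}{3} + \frac{1}{6} \cdot 3 \cdot 6 \left(-59\right)\right)} = \frac{1}{3015 + \left(-2 + \frac{13}{3} \cdot 18 + \frac{1}{6} \cdot 18 \left(-59\right)\right)} = \frac{1}{3015 - 101} = \frac{1}{2914}$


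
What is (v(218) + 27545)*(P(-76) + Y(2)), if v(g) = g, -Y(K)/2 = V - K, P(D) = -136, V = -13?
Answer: -2942878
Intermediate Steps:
Y(K) = 26 + 2*K (Y(K) = -2*(-13 - K) = 26 + 2*K)
(v(218) + 27545)*(P(-76) + Y(2)) = (218 + 27545)*(-136 + (26 + 2*2)) = 27763*(-136 + (26 + 4)) = 27763*(-136 + 30) = 27763*(-106) = -2942878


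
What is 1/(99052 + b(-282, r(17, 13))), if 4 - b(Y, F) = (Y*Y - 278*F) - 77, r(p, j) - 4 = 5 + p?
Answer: 1/26837 ≈ 3.7262e-5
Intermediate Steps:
r(p, j) = 9 + p (r(p, j) = 4 + (5 + p) = 9 + p)
b(Y, F) = 81 - Y² + 278*F (b(Y, F) = 4 - ((Y*Y - 278*F) - 77) = 4 - ((Y² - 278*F) - 77) = 4 - (-77 + Y² - 278*F) = 4 + (77 - Y² + 278*F) = 81 - Y² + 278*F)
1/(99052 + b(-282, r(17, 13))) = 1/(99052 + (81 - 1*(-282)² + 278*(9 + 17))) = 1/(99052 + (81 - 1*79524 + 278*26)) = 1/(99052 + (81 - 79524 + 7228)) = 1/(99052 - 72215) = 1/26837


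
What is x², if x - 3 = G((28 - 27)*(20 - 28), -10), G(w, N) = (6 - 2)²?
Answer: 361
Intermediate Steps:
G(w, N) = 16 (G(w, N) = 4² = 16)
x = 19 (x = 3 + 16 = 19)
x² = 19² = 361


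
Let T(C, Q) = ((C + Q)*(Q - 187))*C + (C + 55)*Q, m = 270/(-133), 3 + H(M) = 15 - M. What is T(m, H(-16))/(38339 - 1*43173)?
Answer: -87257900/42754313 ≈ -2.0409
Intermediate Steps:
H(M) = 12 - M (H(M) = -3 + (15 - M) = 12 - M)
m = -270/133 (m = 270*(-1/133) = -270/133 ≈ -2.0301)
T(C, Q) = Q*(55 + C) + C*(-187 + Q)*(C + Q) (T(C, Q) = ((C + Q)*(-187 + Q))*C + (55 + C)*Q = ((-187 + Q)*(C + Q))*C + Q*(55 + C) = C*(-187 + Q)*(C + Q) + Q*(55 + C) = Q*(55 + C) + C*(-187 + Q)*(C + Q))
T(m, H(-16))/(38339 - 1*43173) = (-187*(-270/133)² + 55*(12 - 1*(-16)) - 270*(12 - 1*(-16))²/133 + (12 - 1*(-16))*(-270/133)² - 186*(-270/133)*(12 - 1*(-16)))/(38339 - 1*43173) = (-187*72900/17689 + 55*(12 + 16) - 270*(12 + 16)²/133 + (12 + 16)*(72900/17689) - 186*(-270/133)*(12 + 16))/(38339 - 43173) = (-13632300/17689 + 55*28 - 270/133*28² + 28*(72900/17689) - 186*(-270/133)*28)/(-4834) = (-13632300/17689 + 1540 - 270/133*784 + 291600/2527 + 200880/19)*(-1/4834) = (-13632300/17689 + 1540 - 30240/19 + 291600/2527 + 200880/19)*(-1/4834) = (174515800/17689)*(-1/4834) = -87257900/42754313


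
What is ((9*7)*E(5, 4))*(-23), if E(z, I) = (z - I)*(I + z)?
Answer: -13041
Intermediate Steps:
E(z, I) = (I + z)*(z - I)
((9*7)*E(5, 4))*(-23) = ((9*7)*(5**2 - 1*4**2))*(-23) = (63*(25 - 1*16))*(-23) = (63*(25 - 16))*(-23) = (63*9)*(-23) = 567*(-23) = -13041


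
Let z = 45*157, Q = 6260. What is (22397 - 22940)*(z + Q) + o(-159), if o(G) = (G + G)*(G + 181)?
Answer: -7242471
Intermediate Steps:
z = 7065
o(G) = 2*G*(181 + G) (o(G) = (2*G)*(181 + G) = 2*G*(181 + G))
(22397 - 22940)*(z + Q) + o(-159) = (22397 - 22940)*(7065 + 6260) + 2*(-159)*(181 - 159) = -543*13325 + 2*(-159)*22 = -7235475 - 6996 = -7242471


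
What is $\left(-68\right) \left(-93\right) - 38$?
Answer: $6286$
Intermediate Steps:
$\left(-68\right) \left(-93\right) - 38 = 6324 - 38 = 6286$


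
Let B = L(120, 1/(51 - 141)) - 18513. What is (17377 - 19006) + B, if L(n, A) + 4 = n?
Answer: -20026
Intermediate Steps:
L(n, A) = -4 + n
B = -18397 (B = (-4 + 120) - 18513 = 116 - 18513 = -18397)
(17377 - 19006) + B = (17377 - 19006) - 18397 = -1629 - 18397 = -20026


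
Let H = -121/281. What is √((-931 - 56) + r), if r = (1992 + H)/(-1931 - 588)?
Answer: 2*I*√123729677479859/707839 ≈ 31.429*I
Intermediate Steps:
H = -121/281 (H = -121*1/281 = -121/281 ≈ -0.43060)
r = -559631/707839 (r = (1992 - 121/281)/(-1931 - 588) = (559631/281)/(-2519) = (559631/281)*(-1/2519) = -559631/707839 ≈ -0.79062)
√((-931 - 56) + r) = √((-931 - 56) - 559631/707839) = √(-987 - 559631/707839) = √(-699196724/707839) = 2*I*√123729677479859/707839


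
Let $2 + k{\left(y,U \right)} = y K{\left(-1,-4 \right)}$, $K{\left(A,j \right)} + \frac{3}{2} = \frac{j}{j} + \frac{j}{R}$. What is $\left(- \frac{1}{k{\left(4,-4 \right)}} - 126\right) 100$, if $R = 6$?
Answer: $-12585$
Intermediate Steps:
$K{\left(A,j \right)} = - \frac{1}{2} + \frac{j}{6}$ ($K{\left(A,j \right)} = - \frac{3}{2} + \left(\frac{j}{j} + \frac{j}{6}\right) = - \frac{3}{2} + \left(1 + j \frac{1}{6}\right) = - \frac{3}{2} + \left(1 + \frac{j}{6}\right) = - \frac{1}{2} + \frac{j}{6}$)
$k{\left(y,U \right)} = -2 - \frac{7 y}{6}$ ($k{\left(y,U \right)} = -2 + y \left(- \frac{1}{2} + \frac{1}{6} \left(-4\right)\right) = -2 + y \left(- \frac{1}{2} - \frac{2}{3}\right) = -2 + y \left(- \frac{7}{6}\right) = -2 - \frac{7 y}{6}$)
$\left(- \frac{1}{k{\left(4,-4 \right)}} - 126\right) 100 = \left(- \frac{1}{-2 - \frac{14}{3}} - 126\right) 100 = \left(- \frac{1}{- \frac{20}{3}} - 126\right) 100 = \left(\left(-1\right) \left(- \frac{3}{20}\right) - 126\right) 100 = \left(\frac{3}{20} - 126\right) 100 = \left(- \frac{2517}{20}\right) 100 = -12585$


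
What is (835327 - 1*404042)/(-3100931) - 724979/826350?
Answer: -2604502215199/2562454331850 ≈ -1.0164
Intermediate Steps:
(835327 - 1*404042)/(-3100931) - 724979/826350 = (835327 - 404042)*(-1/3100931) - 724979*1/826350 = 431285*(-1/3100931) - 724979/826350 = -431285/3100931 - 724979/826350 = -2604502215199/2562454331850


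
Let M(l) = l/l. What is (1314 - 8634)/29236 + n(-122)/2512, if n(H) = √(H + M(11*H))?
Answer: -1830/7309 + 11*I/2512 ≈ -0.25038 + 0.004379*I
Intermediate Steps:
M(l) = 1
n(H) = √(1 + H) (n(H) = √(H + 1) = √(1 + H))
(1314 - 8634)/29236 + n(-122)/2512 = (1314 - 8634)/29236 + √(1 - 122)/2512 = -7320*1/29236 + √(-121)*(1/2512) = -1830/7309 + (11*I)*(1/2512) = -1830/7309 + 11*I/2512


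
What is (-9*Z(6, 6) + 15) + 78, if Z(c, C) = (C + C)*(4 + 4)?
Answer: -771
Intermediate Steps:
Z(c, C) = 16*C (Z(c, C) = (2*C)*8 = 16*C)
(-9*Z(6, 6) + 15) + 78 = (-144*6 + 15) + 78 = (-9*96 + 15) + 78 = (-864 + 15) + 78 = -849 + 78 = -771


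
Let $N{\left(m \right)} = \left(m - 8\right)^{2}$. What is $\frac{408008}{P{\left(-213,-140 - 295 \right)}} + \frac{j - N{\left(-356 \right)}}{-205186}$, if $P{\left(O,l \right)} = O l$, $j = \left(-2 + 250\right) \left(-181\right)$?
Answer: $\frac{50076522004}{9505754415} \approx 5.268$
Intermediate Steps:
$j = -44888$ ($j = 248 \left(-181\right) = -44888$)
$N{\left(m \right)} = \left(-8 + m\right)^{2}$
$\frac{408008}{P{\left(-213,-140 - 295 \right)}} + \frac{j - N{\left(-356 \right)}}{-205186} = \frac{408008}{\left(-213\right) \left(-140 - 295\right)} + \frac{-44888 - \left(-8 - 356\right)^{2}}{-205186} = \frac{408008}{\left(-213\right) \left(-140 - 295\right)} + \left(-44888 - \left(-364\right)^{2}\right) \left(- \frac{1}{205186}\right) = \frac{408008}{\left(-213\right) \left(-435\right)} + \left(-44888 - 132496\right) \left(- \frac{1}{205186}\right) = \frac{408008}{92655} + \left(-44888 - 132496\right) \left(- \frac{1}{205186}\right) = 408008 \cdot \frac{1}{92655} - - \frac{88692}{102593} = \frac{408008}{92655} + \frac{88692}{102593} = \frac{50076522004}{9505754415}$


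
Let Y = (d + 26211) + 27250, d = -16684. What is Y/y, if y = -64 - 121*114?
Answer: -69/26 ≈ -2.6538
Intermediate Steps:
Y = 36777 (Y = (-16684 + 26211) + 27250 = 9527 + 27250 = 36777)
y = -13858 (y = -64 - 13794 = -13858)
Y/y = 36777/(-13858) = 36777*(-1/13858) = -69/26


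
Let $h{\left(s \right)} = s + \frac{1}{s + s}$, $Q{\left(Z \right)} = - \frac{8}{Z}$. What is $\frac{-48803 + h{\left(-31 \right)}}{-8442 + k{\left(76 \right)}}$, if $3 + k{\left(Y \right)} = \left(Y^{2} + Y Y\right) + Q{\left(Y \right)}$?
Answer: $- \frac{57526471}{3659922} \approx -15.718$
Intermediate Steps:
$h{\left(s \right)} = s + \frac{1}{2 s}$
$k{\left(Y \right)} = -3 - \frac{8}{Y} + 2 Y^{2}$ ($k{\left(Y \right)} = -3 - \left(- Y^{2} + \frac{8}{Y} - Y Y\right) = -3 + \left(\left(Y^{2} + Y^{2}\right) - \frac{8}{Y}\right) = -3 + \left(2 Y^{2} - \frac{8}{Y}\right) = -3 + \left(- \frac{8}{Y} + 2 Y^{2}\right) = -3 - \frac{8}{Y} + 2 Y^{2}$)
$\frac{-48803 + h{\left(-31 \right)}}{-8442 + k{\left(76 \right)}} = \frac{-48803 - \left(31 - \frac{1}{2 \left(-31\right)}\right)}{-8442 - \left(3 - 11552 + \frac{2}{19}\right)} = \frac{-48803 + \left(-31 + \frac{1}{2} \left(- \frac{1}{31}\right)\right)}{-8442 - - \frac{219429}{19}} = \frac{-48803 - \frac{1923}{62}}{-8442 - - \frac{219429}{19}} = \frac{-48803 - \frac{1923}{62}}{-8442 + \frac{219429}{19}} = - \frac{3027709}{62 \cdot \frac{59031}{19}} = \left(- \frac{3027709}{62}\right) \frac{19}{59031} = - \frac{57526471}{3659922}$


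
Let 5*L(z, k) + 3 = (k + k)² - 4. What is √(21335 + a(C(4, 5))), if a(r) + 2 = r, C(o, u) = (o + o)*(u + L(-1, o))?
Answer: √536605/5 ≈ 146.51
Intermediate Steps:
L(z, k) = -7/5 + 4*k²/5 (L(z, k) = -⅗ + ((k + k)² - 4)/5 = -⅗ + ((2*k)² - 4)/5 = -⅗ + (4*k² - 4)/5 = -⅗ + (-4 + 4*k²)/5 = -⅗ + (-⅘ + 4*k²/5) = -7/5 + 4*k²/5)
C(o, u) = 2*o*(-7/5 + u + 4*o²/5) (C(o, u) = (o + o)*(u + (-7/5 + 4*o²/5)) = (2*o)*(-7/5 + u + 4*o²/5) = 2*o*(-7/5 + u + 4*o²/5))
a(r) = -2 + r
√(21335 + a(C(4, 5))) = √(21335 + (-2 + (⅖)*4*(-7 + 4*4² + 5*5))) = √(21335 + (-2 + (⅖)*4*(-7 + 4*16 + 25))) = √(21335 + (-2 + (⅖)*4*(-7 + 64 + 25))) = √(21335 + (-2 + (⅖)*4*82)) = √(21335 + (-2 + 656/5)) = √(21335 + 646/5) = √(107321/5) = √536605/5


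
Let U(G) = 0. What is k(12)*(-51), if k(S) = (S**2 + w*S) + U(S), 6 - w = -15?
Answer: -20196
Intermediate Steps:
w = 21 (w = 6 - 1*(-15) = 6 + 15 = 21)
k(S) = S**2 + 21*S (k(S) = (S**2 + 21*S) + 0 = S**2 + 21*S)
k(12)*(-51) = (12*(21 + 12))*(-51) = (12*33)*(-51) = 396*(-51) = -20196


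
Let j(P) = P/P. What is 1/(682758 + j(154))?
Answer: 1/682759 ≈ 1.4646e-6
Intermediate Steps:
j(P) = 1
1/(682758 + j(154)) = 1/(682758 + 1) = 1/682759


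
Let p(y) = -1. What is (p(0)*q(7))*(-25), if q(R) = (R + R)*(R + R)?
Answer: 4900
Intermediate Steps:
q(R) = 4*R² (q(R) = (2*R)*(2*R) = 4*R²)
(p(0)*q(7))*(-25) = -4*7²*(-25) = -4*49*(-25) = -1*196*(-25) = -196*(-25) = 4900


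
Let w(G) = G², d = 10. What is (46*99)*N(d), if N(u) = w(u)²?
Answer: 45540000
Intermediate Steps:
N(u) = u⁴ (N(u) = (u²)² = u⁴)
(46*99)*N(d) = (46*99)*10⁴ = 4554*10000 = 45540000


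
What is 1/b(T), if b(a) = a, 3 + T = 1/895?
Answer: -895/2684 ≈ -0.33346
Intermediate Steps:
T = -2684/895 (T = -3 + 1/895 = -2684/895 ≈ -2.9989)
1/b(T) = 1/(-2684/895) = -895/2684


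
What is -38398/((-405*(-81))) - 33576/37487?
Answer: -2540886506/1229761035 ≈ -2.0662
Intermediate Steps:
-38398/((-405*(-81))) - 33576/37487 = -38398/32805 - 33576*1/37487 = -38398*1/32805 - 33576/37487 = -38398/32805 - 33576/37487 = -2540886506/1229761035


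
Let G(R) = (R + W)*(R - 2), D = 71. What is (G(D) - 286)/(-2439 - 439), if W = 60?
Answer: -8753/2878 ≈ -3.0413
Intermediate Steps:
G(R) = (-2 + R)*(60 + R) (G(R) = (R + 60)*(R - 2) = (60 + R)*(-2 + R) = (-2 + R)*(60 + R))
(G(D) - 286)/(-2439 - 439) = ((-120 + 71² + 58*71) - 286)/(-2439 - 439) = ((-120 + 5041 + 4118) - 286)/(-2878) = (9039 - 286)*(-1/2878) = 8753*(-1/2878) = -8753/2878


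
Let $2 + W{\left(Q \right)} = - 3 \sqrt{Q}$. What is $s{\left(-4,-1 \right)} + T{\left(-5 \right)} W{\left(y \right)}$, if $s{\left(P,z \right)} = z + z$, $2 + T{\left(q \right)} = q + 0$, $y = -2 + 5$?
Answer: $12 + 21 \sqrt{3} \approx 48.373$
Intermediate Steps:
$y = 3$
$T{\left(q \right)} = -2 + q$ ($T{\left(q \right)} = -2 + \left(q + 0\right) = -2 + q$)
$s{\left(P,z \right)} = 2 z$
$W{\left(Q \right)} = -2 - 3 \sqrt{Q}$
$s{\left(-4,-1 \right)} + T{\left(-5 \right)} W{\left(y \right)} = 2 \left(-1\right) + \left(-2 - 5\right) \left(-2 - 3 \sqrt{3}\right) = -2 - 7 \left(-2 - 3 \sqrt{3}\right) = -2 + \left(14 + 21 \sqrt{3}\right) = 12 + 21 \sqrt{3}$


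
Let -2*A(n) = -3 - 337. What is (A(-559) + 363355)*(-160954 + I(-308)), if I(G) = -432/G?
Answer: -4505292558750/77 ≈ -5.8510e+10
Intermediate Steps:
A(n) = 170 (A(n) = -(-3 - 337)/2 = -½*(-340) = 170)
(A(-559) + 363355)*(-160954 + I(-308)) = (170 + 363355)*(-160954 - 432/(-308)) = 363525*(-160954 - 432*(-1/308)) = 363525*(-160954 + 108/77) = 363525*(-12393350/77) = -4505292558750/77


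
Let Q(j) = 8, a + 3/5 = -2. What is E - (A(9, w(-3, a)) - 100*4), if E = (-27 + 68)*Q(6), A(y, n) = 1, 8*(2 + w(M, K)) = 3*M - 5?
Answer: 727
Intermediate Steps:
a = -13/5 (a = -⅗ - 2 = -13/5 ≈ -2.6000)
w(M, K) = -21/8 + 3*M/8 (w(M, K) = -2 + (3*M - 5)/8 = -2 + (-5 + 3*M)/8 = -2 + (-5/8 + 3*M/8) = -21/8 + 3*M/8)
E = 328 (E = (-27 + 68)*8 = 41*8 = 328)
E - (A(9, w(-3, a)) - 100*4) = 328 - (1 - 100*4) = 328 - (1 - 400) = 328 - 1*(-399) = 328 + 399 = 727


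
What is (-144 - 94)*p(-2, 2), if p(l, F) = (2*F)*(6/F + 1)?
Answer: -3808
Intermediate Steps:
p(l, F) = 2*F*(1 + 6/F) (p(l, F) = (2*F)*(1 + 6/F) = 2*F*(1 + 6/F))
(-144 - 94)*p(-2, 2) = (-144 - 94)*(12 + 2*2) = -238*(12 + 4) = -238*16 = -3808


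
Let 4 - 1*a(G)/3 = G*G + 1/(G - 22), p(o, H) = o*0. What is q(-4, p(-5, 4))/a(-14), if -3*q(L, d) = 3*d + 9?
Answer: 36/6911 ≈ 0.0052091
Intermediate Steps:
p(o, H) = 0
a(G) = 12 - 3*G² - 3/(-22 + G) (a(G) = 12 - 3*(G*G + 1/(G - 22)) = 12 - 3*(G² + 1/(-22 + G)) = 12 + (-3*G² - 3/(-22 + G)) = 12 - 3*G² - 3/(-22 + G))
q(L, d) = -3 - d (q(L, d) = -(3*d + 9)/3 = -(9 + 3*d)/3 = -3 - d)
q(-4, p(-5, 4))/a(-14) = (-3 - 1*0)/((3*(-89 - 1*(-14)³ + 4*(-14) + 22*(-14)²)/(-22 - 14))) = (-3 + 0)/((3*(-89 - 1*(-2744) - 56 + 22*196)/(-36))) = -3*(-12/(-89 + 2744 - 56 + 4312)) = -3/(3*(-1/36)*6911) = -3/(-6911/12) = -3*(-12/6911) = 36/6911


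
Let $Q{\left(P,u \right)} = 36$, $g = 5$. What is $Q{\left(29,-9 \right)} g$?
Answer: $180$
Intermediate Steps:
$Q{\left(29,-9 \right)} g = 36 \cdot 5 = 180$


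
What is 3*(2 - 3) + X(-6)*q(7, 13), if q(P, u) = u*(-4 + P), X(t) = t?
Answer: -237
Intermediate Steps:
3*(2 - 3) + X(-6)*q(7, 13) = 3*(2 - 3) - 78*(-4 + 7) = 3*(-1) - 78*3 = -3 - 6*39 = -3 - 234 = -237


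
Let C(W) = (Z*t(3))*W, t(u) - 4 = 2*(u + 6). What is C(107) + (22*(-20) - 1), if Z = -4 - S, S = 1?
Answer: -12211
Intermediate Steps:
t(u) = 16 + 2*u (t(u) = 4 + 2*(u + 6) = 4 + 2*(6 + u) = 4 + (12 + 2*u) = 16 + 2*u)
Z = -5 (Z = -4 - 1*1 = -4 - 1 = -5)
C(W) = -110*W (C(W) = (-5*(16 + 2*3))*W = (-5*(16 + 6))*W = (-5*22)*W = -110*W)
C(107) + (22*(-20) - 1) = -110*107 + (22*(-20) - 1) = -11770 + (-440 - 1) = -11770 - 441 = -12211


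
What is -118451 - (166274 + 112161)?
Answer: -396886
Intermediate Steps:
-118451 - (166274 + 112161) = -118451 - 1*278435 = -118451 - 278435 = -396886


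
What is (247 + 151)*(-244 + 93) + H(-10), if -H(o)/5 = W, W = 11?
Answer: -60153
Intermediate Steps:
H(o) = -55 (H(o) = -5*11 = -55)
(247 + 151)*(-244 + 93) + H(-10) = (247 + 151)*(-244 + 93) - 55 = 398*(-151) - 55 = -60098 - 55 = -60153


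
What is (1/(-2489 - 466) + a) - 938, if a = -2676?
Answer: -10679371/2955 ≈ -3614.0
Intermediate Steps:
(1/(-2489 - 466) + a) - 938 = (1/(-2489 - 466) - 2676) - 938 = (1/(-2955) - 2676) - 938 = (-1/2955 - 2676) - 938 = -7907581/2955 - 938 = -10679371/2955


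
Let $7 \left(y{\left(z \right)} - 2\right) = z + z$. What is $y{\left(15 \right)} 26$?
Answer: $\frac{1144}{7} \approx 163.43$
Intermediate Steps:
$y{\left(z \right)} = 2 + \frac{2 z}{7}$ ($y{\left(z \right)} = 2 + \frac{z + z}{7} = 2 + \frac{2 z}{7}$)
$y{\left(15 \right)} 26 = \left(2 + \frac{2}{7} \cdot 15\right) 26 = \left(2 + \frac{30}{7}\right) 26 = \frac{44}{7} \cdot 26 = \frac{1144}{7}$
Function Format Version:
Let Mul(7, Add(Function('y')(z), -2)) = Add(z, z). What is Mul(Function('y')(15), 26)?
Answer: Rational(1144, 7) ≈ 163.43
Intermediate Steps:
Function('y')(z) = Add(2, Mul(Rational(2, 7), z)) (Function('y')(z) = Add(2, Mul(Rational(1, 7), Add(z, z))) = Add(2, Mul(Rational(1, 7), Mul(2, z))) = Add(2, Mul(Rational(2, 7), z)))
Mul(Function('y')(15), 26) = Mul(Add(2, Mul(Rational(2, 7), 15)), 26) = Mul(Add(2, Rational(30, 7)), 26) = Mul(Rational(44, 7), 26) = Rational(1144, 7)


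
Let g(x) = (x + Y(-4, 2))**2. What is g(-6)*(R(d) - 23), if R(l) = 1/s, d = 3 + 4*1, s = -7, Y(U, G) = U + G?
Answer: -10368/7 ≈ -1481.1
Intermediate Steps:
Y(U, G) = G + U
d = 7 (d = 3 + 4 = 7)
g(x) = (-2 + x)**2 (g(x) = (x + (2 - 4))**2 = (x - 2)**2 = (-2 + x)**2)
R(l) = -1/7 (R(l) = 1/(-7) = -1/7)
g(-6)*(R(d) - 23) = (-2 - 6)**2*(-1/7 - 23) = (-8)**2*(-162/7) = 64*(-162/7) = -10368/7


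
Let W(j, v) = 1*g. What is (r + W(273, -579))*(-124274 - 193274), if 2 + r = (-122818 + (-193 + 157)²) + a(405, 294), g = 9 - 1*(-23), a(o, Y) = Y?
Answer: 38486182504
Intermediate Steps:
g = 32 (g = 9 + 23 = 32)
W(j, v) = 32 (W(j, v) = 1*32 = 32)
r = -121230 (r = -2 + ((-122818 + (-193 + 157)²) + 294) = -2 + ((-122818 + (-36)²) + 294) = -2 + ((-122818 + 1296) + 294) = -2 + (-121522 + 294) = -2 - 121228 = -121230)
(r + W(273, -579))*(-124274 - 193274) = (-121230 + 32)*(-124274 - 193274) = -121198*(-317548) = 38486182504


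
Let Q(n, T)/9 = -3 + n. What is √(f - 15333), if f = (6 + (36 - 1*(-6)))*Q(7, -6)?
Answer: I*√13605 ≈ 116.64*I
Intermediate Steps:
Q(n, T) = -27 + 9*n (Q(n, T) = 9*(-3 + n) = -27 + 9*n)
f = 1728 (f = (6 + (36 - 1*(-6)))*(-27 + 9*7) = (6 + (36 + 6))*(-27 + 63) = (6 + 42)*36 = 48*36 = 1728)
√(f - 15333) = √(1728 - 15333) = √(-13605) = I*√13605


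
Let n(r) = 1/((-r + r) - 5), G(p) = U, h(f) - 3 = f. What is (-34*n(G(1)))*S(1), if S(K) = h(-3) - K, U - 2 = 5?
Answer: -34/5 ≈ -6.8000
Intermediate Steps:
U = 7 (U = 2 + 5 = 7)
h(f) = 3 + f
G(p) = 7
n(r) = -1/5 (n(r) = 1/(0 - 5) = 1/(-5) = -1/5)
S(K) = -K (S(K) = (3 - 3) - K = 0 - K = -K)
(-34*n(G(1)))*S(1) = (-34*(-1/5))*(-1*1) = (34/5)*(-1) = -34/5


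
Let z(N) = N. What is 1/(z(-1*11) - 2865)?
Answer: -1/2876 ≈ -0.00034771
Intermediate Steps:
1/(z(-1*11) - 2865) = 1/(-1*11 - 2865) = 1/(-11 - 2865) = 1/(-2876) = -1/2876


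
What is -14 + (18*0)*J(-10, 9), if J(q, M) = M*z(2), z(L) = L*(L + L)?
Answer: -14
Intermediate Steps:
z(L) = 2*L² (z(L) = L*(2*L) = 2*L²)
J(q, M) = 8*M (J(q, M) = M*(2*2²) = M*(2*4) = M*8 = 8*M)
-14 + (18*0)*J(-10, 9) = -14 + (18*0)*(8*9) = -14 + 0*72 = -14 + 0 = -14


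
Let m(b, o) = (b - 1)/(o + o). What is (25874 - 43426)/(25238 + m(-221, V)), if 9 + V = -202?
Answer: -3703472/5325329 ≈ -0.69545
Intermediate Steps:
V = -211 (V = -9 - 202 = -211)
m(b, o) = (-1 + b)/(2*o) (m(b, o) = (-1 + b)/((2*o)) = (-1 + b)*(1/(2*o)) = (-1 + b)/(2*o))
(25874 - 43426)/(25238 + m(-221, V)) = (25874 - 43426)/(25238 + (½)*(-1 - 221)/(-211)) = -17552/(25238 + (½)*(-1/211)*(-222)) = -17552/(25238 + 111/211) = -17552/5325329/211 = -17552*211/5325329 = -3703472/5325329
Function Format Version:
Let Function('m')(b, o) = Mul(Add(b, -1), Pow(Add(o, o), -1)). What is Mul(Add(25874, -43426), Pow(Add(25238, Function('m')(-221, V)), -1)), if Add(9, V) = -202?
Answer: Rational(-3703472, 5325329) ≈ -0.69545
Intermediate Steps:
V = -211 (V = Add(-9, -202) = -211)
Function('m')(b, o) = Mul(Rational(1, 2), Pow(o, -1), Add(-1, b)) (Function('m')(b, o) = Mul(Add(-1, b), Pow(Mul(2, o), -1)) = Mul(Add(-1, b), Mul(Rational(1, 2), Pow(o, -1))) = Mul(Rational(1, 2), Pow(o, -1), Add(-1, b)))
Mul(Add(25874, -43426), Pow(Add(25238, Function('m')(-221, V)), -1)) = Mul(Add(25874, -43426), Pow(Add(25238, Mul(Rational(1, 2), Pow(-211, -1), Add(-1, -221))), -1)) = Mul(-17552, Pow(Add(25238, Mul(Rational(1, 2), Rational(-1, 211), -222)), -1)) = Mul(-17552, Pow(Add(25238, Rational(111, 211)), -1)) = Mul(-17552, Pow(Rational(5325329, 211), -1)) = Mul(-17552, Rational(211, 5325329)) = Rational(-3703472, 5325329)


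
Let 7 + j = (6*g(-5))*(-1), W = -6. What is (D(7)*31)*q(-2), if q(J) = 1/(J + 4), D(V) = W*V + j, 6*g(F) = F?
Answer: -682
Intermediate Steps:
g(F) = F/6
j = -2 (j = -7 + (6*((⅙)*(-5)))*(-1) = -7 + (6*(-⅚))*(-1) = -7 - 5*(-1) = -7 + 5 = -2)
D(V) = -2 - 6*V (D(V) = -6*V - 2 = -2 - 6*V)
q(J) = 1/(4 + J)
(D(7)*31)*q(-2) = ((-2 - 6*7)*31)/(4 - 2) = ((-2 - 42)*31)/2 = -44*31*(½) = -1364*½ = -682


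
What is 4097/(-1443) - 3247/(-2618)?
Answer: -355325/222222 ≈ -1.5990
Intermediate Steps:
4097/(-1443) - 3247/(-2618) = 4097*(-1/1443) - 3247*(-1/2618) = -4097/1443 + 191/154 = -355325/222222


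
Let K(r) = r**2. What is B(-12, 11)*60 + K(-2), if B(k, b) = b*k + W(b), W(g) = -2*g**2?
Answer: -22436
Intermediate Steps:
B(k, b) = -2*b**2 + b*k (B(k, b) = b*k - 2*b**2 = -2*b**2 + b*k)
B(-12, 11)*60 + K(-2) = (11*(-12 - 2*11))*60 + (-2)**2 = (11*(-12 - 22))*60 + 4 = (11*(-34))*60 + 4 = -374*60 + 4 = -22440 + 4 = -22436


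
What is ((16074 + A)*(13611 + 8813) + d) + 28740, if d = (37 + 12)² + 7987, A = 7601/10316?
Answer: 929726989022/2579 ≈ 3.6050e+8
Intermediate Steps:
A = 7601/10316 (A = 7601*(1/10316) = 7601/10316 ≈ 0.73682)
d = 10388 (d = 49² + 7987 = 2401 + 7987 = 10388)
((16074 + A)*(13611 + 8813) + d) + 28740 = ((16074 + 7601/10316)*(13611 + 8813) + 10388) + 28740 = ((165826985/10316)*22424 + 10388) + 28740 = (929626077910/2579 + 10388) + 28740 = 929652868562/2579 + 28740 = 929726989022/2579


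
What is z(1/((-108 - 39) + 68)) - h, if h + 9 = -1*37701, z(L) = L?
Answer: 2979089/79 ≈ 37710.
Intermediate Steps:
h = -37710 (h = -9 - 1*37701 = -9 - 37701 = -37710)
z(1/((-108 - 39) + 68)) - h = 1/((-108 - 39) + 68) - 1*(-37710) = 1/(-147 + 68) + 37710 = 1/(-79) + 37710 = -1/79 + 37710 = 2979089/79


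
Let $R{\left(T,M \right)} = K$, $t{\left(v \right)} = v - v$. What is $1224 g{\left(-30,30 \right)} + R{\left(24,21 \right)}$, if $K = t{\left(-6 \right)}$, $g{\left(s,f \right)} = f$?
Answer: $36720$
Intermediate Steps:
$t{\left(v \right)} = 0$
$K = 0$
$R{\left(T,M \right)} = 0$
$1224 g{\left(-30,30 \right)} + R{\left(24,21 \right)} = 1224 \cdot 30 + 0 = 36720 + 0 = 36720$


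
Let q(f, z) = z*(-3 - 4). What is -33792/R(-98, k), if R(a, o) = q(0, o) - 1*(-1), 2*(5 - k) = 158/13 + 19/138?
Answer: -121245696/32365 ≈ -3746.2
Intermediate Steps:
k = -4111/3588 (k = 5 - (158/13 + 19/138)/2 = 5 - ½*22051/1794 = 5 - 22051/3588 = -4111/3588 ≈ -1.1458)
q(f, z) = -7*z (q(f, z) = z*(-7) = -7*z)
R(a, o) = 1 - 7*o (R(a, o) = -7*o - 1*(-1) = -7*o + 1 = 1 - 7*o)
-33792/R(-98, k) = -33792/(1 - 7*(-4111/3588)) = -33792/(1 + 28777/3588) = -33792/32365/3588 = -33792*3588/32365 = -121245696/32365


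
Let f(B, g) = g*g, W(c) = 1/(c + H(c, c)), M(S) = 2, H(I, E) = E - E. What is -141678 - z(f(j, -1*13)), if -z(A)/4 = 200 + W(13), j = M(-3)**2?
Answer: -1831410/13 ≈ -1.4088e+5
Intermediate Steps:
H(I, E) = 0
j = 4 (j = 2**2 = 4)
W(c) = 1/c (W(c) = 1/(c + 0) = 1/c)
f(B, g) = g**2
z(A) = -10404/13 (z(A) = -4*(200 + 1/13) = -4*2601/13 = -10404/13)
-141678 - z(f(j, -1*13)) = -141678 - 1*(-10404/13) = -141678 + 10404/13 = -1831410/13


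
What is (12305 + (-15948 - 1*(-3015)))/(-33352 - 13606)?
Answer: 314/23479 ≈ 0.013374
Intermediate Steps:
(12305 + (-15948 - 1*(-3015)))/(-33352 - 13606) = (12305 + (-15948 + 3015))/(-46958) = (12305 - 12933)*(-1/46958) = -628*(-1/46958) = 314/23479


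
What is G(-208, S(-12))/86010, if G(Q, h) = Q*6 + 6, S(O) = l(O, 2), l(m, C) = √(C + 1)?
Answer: -207/14335 ≈ -0.014440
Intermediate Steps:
l(m, C) = √(1 + C)
S(O) = √3 (S(O) = √(1 + 2) = √3)
G(Q, h) = 6 + 6*Q (G(Q, h) = 6*Q + 6 = 6 + 6*Q)
G(-208, S(-12))/86010 = (6 + 6*(-208))/86010 = (6 - 1248)*(1/86010) = -1242*1/86010 = -207/14335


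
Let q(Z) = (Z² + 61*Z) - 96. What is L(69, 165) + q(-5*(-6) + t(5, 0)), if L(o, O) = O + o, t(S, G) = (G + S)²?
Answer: 6518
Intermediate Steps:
q(Z) = -96 + Z² + 61*Z
L(69, 165) + q(-5*(-6) + t(5, 0)) = (165 + 69) + (-96 + (-5*(-6) + (0 + 5)²)² + 61*(-5*(-6) + (0 + 5)²)) = 234 + (-96 + (30 + 5²)² + 61*(30 + 5²)) = 234 + (-96 + (30 + 25)² + 61*(30 + 25)) = 234 + (-96 + 55² + 61*55) = 234 + (-96 + 3025 + 3355) = 234 + 6284 = 6518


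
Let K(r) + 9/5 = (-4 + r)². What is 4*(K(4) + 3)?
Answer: 24/5 ≈ 4.8000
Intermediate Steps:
K(r) = -9/5 + (-4 + r)²
4*(K(4) + 3) = 4*((-9/5 + (-4 + 4)²) + 3) = 4*((-9/5 + 0²) + 3) = 4*((-9/5 + 0) + 3) = 4*(-9/5 + 3) = 4*(6/5) = 24/5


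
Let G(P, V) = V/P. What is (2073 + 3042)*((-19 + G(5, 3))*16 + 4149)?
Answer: 19716279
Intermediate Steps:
(2073 + 3042)*((-19 + G(5, 3))*16 + 4149) = (2073 + 3042)*((-19 + 3/5)*16 + 4149) = 5115*((-19 + 3*(⅕))*16 + 4149) = 5115*((-19 + ⅗)*16 + 4149) = 5115*(-92/5*16 + 4149) = 5115*(-1472/5 + 4149) = 5115*(19273/5) = 19716279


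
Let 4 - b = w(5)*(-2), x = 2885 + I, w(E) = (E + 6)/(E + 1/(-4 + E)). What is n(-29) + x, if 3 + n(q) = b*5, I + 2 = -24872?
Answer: -65861/3 ≈ -21954.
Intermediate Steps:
I = -24874 (I = -2 - 24872 = -24874)
w(E) = (6 + E)/(E + 1/(-4 + E))
x = -21989 (x = 2885 - 24874 = -21989)
b = 23/3 (b = 4 - (-24 + 5**2 + 2*5)/(1 + 5**2 - 4*5)*(-2) = 4 - (-24 + 25 + 10)/(1 + 25 - 20)*(-2) = 4 - 11/6*(-2) = 4 - (1/6)*11*(-2) = 4 - 11*(-2)/6 = 4 - 1*(-11/3) = 4 + 11/3 = 23/3 ≈ 7.6667)
n(q) = 106/3 (n(q) = -3 + (23/3)*5 = -3 + 115/3 = 106/3)
n(-29) + x = 106/3 - 21989 = -65861/3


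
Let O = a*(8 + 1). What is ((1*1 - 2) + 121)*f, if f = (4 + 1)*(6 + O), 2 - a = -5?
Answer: 41400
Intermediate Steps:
a = 7 (a = 2 - 1*(-5) = 2 + 5 = 7)
O = 63 (O = 7*(8 + 1) = 7*9 = 63)
f = 345 (f = (4 + 1)*(6 + 63) = 5*69 = 345)
((1*1 - 2) + 121)*f = ((1*1 - 2) + 121)*345 = ((1 - 2) + 121)*345 = (-1 + 121)*345 = 120*345 = 41400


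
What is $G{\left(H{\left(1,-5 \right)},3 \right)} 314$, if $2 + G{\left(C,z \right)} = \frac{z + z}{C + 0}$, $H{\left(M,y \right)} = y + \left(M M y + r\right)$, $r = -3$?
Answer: $- \frac{10048}{13} \approx -772.92$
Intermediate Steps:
$H{\left(M,y \right)} = -3 + y + y M^{2}$ ($H{\left(M,y \right)} = y + \left(M M y - 3\right) = y + \left(M^{2} y - 3\right) = y + \left(y M^{2} - 3\right) = y + \left(-3 + y M^{2}\right) = -3 + y + y M^{2}$)
$G{\left(C,z \right)} = -2 + \frac{2 z}{C}$ ($G{\left(C,z \right)} = -2 + \frac{z + z}{C + 0} = -2 + \frac{2 z}{C}$)
$G{\left(H{\left(1,-5 \right)},3 \right)} 314 = \left(-2 + 2 \cdot 3 \frac{1}{-3 - 5 - 5 \cdot 1^{2}}\right) 314 = \left(-2 + 2 \cdot 3 \frac{1}{-3 - 5 - 5}\right) 314 = \left(-2 + 2 \cdot 3 \frac{1}{-13}\right) 314 = \left(-2 + 2 \cdot 3 \left(- \frac{1}{13}\right)\right) 314 = \left(-2 - \frac{6}{13}\right) 314 = \left(- \frac{32}{13}\right) 314 = - \frac{10048}{13}$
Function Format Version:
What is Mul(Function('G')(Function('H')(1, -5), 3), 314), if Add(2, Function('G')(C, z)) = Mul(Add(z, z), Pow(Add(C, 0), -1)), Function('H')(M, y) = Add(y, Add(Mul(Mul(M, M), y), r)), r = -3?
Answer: Rational(-10048, 13) ≈ -772.92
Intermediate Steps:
Function('H')(M, y) = Add(-3, y, Mul(y, Pow(M, 2))) (Function('H')(M, y) = Add(y, Add(Mul(Mul(M, M), y), -3)) = Add(y, Add(Mul(Pow(M, 2), y), -3)) = Add(y, Add(Mul(y, Pow(M, 2)), -3)) = Add(y, Add(-3, Mul(y, Pow(M, 2)))) = Add(-3, y, Mul(y, Pow(M, 2))))
Function('G')(C, z) = Add(-2, Mul(2, z, Pow(C, -1))) (Function('G')(C, z) = Add(-2, Mul(Add(z, z), Pow(Add(C, 0), -1))) = Add(-2, Mul(Mul(2, z), Pow(C, -1))) = Add(-2, Mul(2, z, Pow(C, -1))))
Mul(Function('G')(Function('H')(1, -5), 3), 314) = Mul(Add(-2, Mul(2, 3, Pow(Add(-3, -5, Mul(-5, Pow(1, 2))), -1))), 314) = Mul(Add(-2, Mul(2, 3, Pow(Add(-3, -5, Mul(-5, 1)), -1))), 314) = Mul(Add(-2, Mul(2, 3, Pow(Add(-3, -5, -5), -1))), 314) = Mul(Add(-2, Mul(2, 3, Pow(-13, -1))), 314) = Mul(Add(-2, Mul(2, 3, Rational(-1, 13))), 314) = Mul(Add(-2, Rational(-6, 13)), 314) = Mul(Rational(-32, 13), 314) = Rational(-10048, 13)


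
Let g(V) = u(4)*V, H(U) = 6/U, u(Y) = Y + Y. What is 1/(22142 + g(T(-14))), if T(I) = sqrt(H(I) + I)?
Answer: 77497/1715941806 - 2*I*sqrt(707)/857970903 ≈ 4.5163e-5 - 6.1982e-8*I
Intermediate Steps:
u(Y) = 2*Y
T(I) = sqrt(I + 6/I) (T(I) = sqrt(6/I + I) = sqrt(I + 6/I))
g(V) = 8*V (g(V) = (2*4)*V = 8*V)
1/(22142 + g(T(-14))) = 1/(22142 + 8*sqrt(-14 + 6/(-14))) = 1/(22142 + 8*sqrt(-14 + 6*(-1/14))) = 1/(22142 + 8*sqrt(-14 - 3/7)) = 1/(22142 + 8*sqrt(-101/7)) = 1/(22142 + 8*(I*sqrt(707)/7)) = 1/(22142 + 8*I*sqrt(707)/7)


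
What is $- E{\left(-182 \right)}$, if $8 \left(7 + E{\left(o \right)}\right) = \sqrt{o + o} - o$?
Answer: $- \frac{63}{4} - \frac{i \sqrt{91}}{4} \approx -15.75 - 2.3848 i$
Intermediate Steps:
$E{\left(o \right)} = -7 - \frac{o}{8} + \frac{\sqrt{2} \sqrt{o}}{8}$ ($E{\left(o \right)} = -7 + \frac{\sqrt{o + o} - o}{8} = -7 + \frac{\sqrt{2 o} - o}{8} = -7 + \frac{\sqrt{2} \sqrt{o} - o}{8} = -7 + \frac{- o + \sqrt{2} \sqrt{o}}{8} = -7 + \left(- \frac{o}{8} + \frac{\sqrt{2} \sqrt{o}}{8}\right) = -7 - \frac{o}{8} + \frac{\sqrt{2} \sqrt{o}}{8}$)
$- E{\left(-182 \right)} = - (-7 - - \frac{91}{4} + \frac{\sqrt{2} \sqrt{-182}}{8}) = - (-7 + \frac{91}{4} + \frac{\sqrt{2} i \sqrt{182}}{8}) = - (-7 + \frac{91}{4} + \frac{i \sqrt{91}}{4}) = - (\frac{63}{4} + \frac{i \sqrt{91}}{4}) = - \frac{63}{4} - \frac{i \sqrt{91}}{4}$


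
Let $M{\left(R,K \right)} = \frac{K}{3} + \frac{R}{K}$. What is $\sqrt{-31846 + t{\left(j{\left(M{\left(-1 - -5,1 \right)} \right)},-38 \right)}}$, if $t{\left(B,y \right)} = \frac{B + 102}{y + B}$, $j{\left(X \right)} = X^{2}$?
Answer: $\frac{i \sqrt{953306985}}{173} \approx 178.47 i$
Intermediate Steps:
$M{\left(R,K \right)} = \frac{K}{3} + \frac{R}{K}$ ($M{\left(R,K \right)} = K \frac{1}{3} + \frac{R}{K} = \frac{K}{3} + \frac{R}{K}$)
$t{\left(B,y \right)} = \frac{102 + B}{B + y}$
$\sqrt{-31846 + t{\left(j{\left(M{\left(-1 - -5,1 \right)} \right)},-38 \right)}} = \sqrt{-31846 + \frac{102 + \left(\frac{1}{3} \cdot 1 + \frac{-1 - -5}{1}\right)^{2}}{\left(\frac{1}{3} \cdot 1 + \frac{-1 - -5}{1}\right)^{2} - 38}} = \sqrt{-31846 + \frac{102 + \left(\frac{1}{3} + \left(-1 + 5\right) 1\right)^{2}}{\left(\frac{1}{3} + \left(-1 + 5\right) 1\right)^{2} - 38}} = \sqrt{-31846 + \frac{102 + \left(\frac{1}{3} + 4 \cdot 1\right)^{2}}{\left(\frac{1}{3} + 4 \cdot 1\right)^{2} - 38}} = \sqrt{-31846 + \frac{102 + \left(\frac{1}{3} + 4\right)^{2}}{\left(\frac{1}{3} + 4\right)^{2} - 38}} = \sqrt{-31846 + \frac{102 + \left(\frac{13}{3}\right)^{2}}{\left(\frac{13}{3}\right)^{2} - 38}} = \sqrt{-31846 + \frac{102 + \frac{169}{9}}{\frac{169}{9} - 38}} = \sqrt{-31846 + \frac{1}{- \frac{173}{9}} \cdot \frac{1087}{9}} = \sqrt{-31846 - \frac{1087}{173}} = \sqrt{- \frac{5510445}{173}} = \frac{i \sqrt{953306985}}{173}$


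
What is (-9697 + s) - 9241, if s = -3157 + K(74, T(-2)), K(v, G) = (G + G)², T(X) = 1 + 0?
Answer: -22091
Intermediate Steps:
T(X) = 1
K(v, G) = 4*G² (K(v, G) = (2*G)² = 4*G²)
s = -3153 (s = -3157 + 4*1² = -3157 + 4*1 = -3157 + 4 = -3153)
(-9697 + s) - 9241 = (-9697 - 3153) - 9241 = -12850 - 9241 = -22091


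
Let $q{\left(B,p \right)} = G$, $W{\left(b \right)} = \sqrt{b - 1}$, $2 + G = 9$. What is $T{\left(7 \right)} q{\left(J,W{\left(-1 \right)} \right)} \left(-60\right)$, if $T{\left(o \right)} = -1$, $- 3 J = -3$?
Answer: $420$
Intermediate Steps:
$G = 7$ ($G = -2 + 9 = 7$)
$J = 1$ ($J = \left(- \frac{1}{3}\right) \left(-3\right) = 1$)
$W{\left(b \right)} = \sqrt{-1 + b}$
$q{\left(B,p \right)} = 7$
$T{\left(7 \right)} q{\left(J,W{\left(-1 \right)} \right)} \left(-60\right) = \left(-1\right) 7 \left(-60\right) = \left(-7\right) \left(-60\right) = 420$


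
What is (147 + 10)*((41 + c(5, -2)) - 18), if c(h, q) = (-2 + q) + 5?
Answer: 3768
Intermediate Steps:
c(h, q) = 3 + q
(147 + 10)*((41 + c(5, -2)) - 18) = (147 + 10)*((41 + (3 - 2)) - 18) = 157*((41 + 1) - 18) = 157*(42 - 18) = 157*24 = 3768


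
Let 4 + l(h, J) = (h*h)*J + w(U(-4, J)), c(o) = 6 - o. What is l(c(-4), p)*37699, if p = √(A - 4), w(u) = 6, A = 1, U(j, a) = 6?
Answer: 75398 + 3769900*I*√3 ≈ 75398.0 + 6.5297e+6*I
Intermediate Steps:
p = I*√3 (p = √(1 - 4) = √(-3) = I*√3 ≈ 1.732*I)
l(h, J) = 2 + J*h² (l(h, J) = -4 + ((h*h)*J + 6) = -4 + (h²*J + 6) = -4 + (J*h² + 6) = -4 + (6 + J*h²) = 2 + J*h²)
l(c(-4), p)*37699 = (2 + (I*√3)*(6 - 1*(-4))²)*37699 = (2 + (I*√3)*(6 + 4)²)*37699 = (2 + (I*√3)*10²)*37699 = (2 + (I*√3)*100)*37699 = (2 + 100*I*√3)*37699 = 75398 + 3769900*I*√3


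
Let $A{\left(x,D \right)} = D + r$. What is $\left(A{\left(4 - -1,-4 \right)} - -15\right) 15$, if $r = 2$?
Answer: $195$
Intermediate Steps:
$A{\left(x,D \right)} = 2 + D$ ($A{\left(x,D \right)} = D + 2 = 2 + D$)
$\left(A{\left(4 - -1,-4 \right)} - -15\right) 15 = \left(\left(2 - 4\right) - -15\right) 15 = \left(-2 + 15\right) 15 = 13 \cdot 15 = 195$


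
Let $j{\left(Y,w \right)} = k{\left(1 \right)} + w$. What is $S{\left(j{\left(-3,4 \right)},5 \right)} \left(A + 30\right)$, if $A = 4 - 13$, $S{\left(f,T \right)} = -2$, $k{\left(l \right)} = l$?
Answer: $-42$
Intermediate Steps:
$j{\left(Y,w \right)} = 1 + w$
$A = -9$ ($A = 4 - 13 = -9$)
$S{\left(j{\left(-3,4 \right)},5 \right)} \left(A + 30\right) = - 2 \left(-9 + 30\right) = \left(-2\right) 21 = -42$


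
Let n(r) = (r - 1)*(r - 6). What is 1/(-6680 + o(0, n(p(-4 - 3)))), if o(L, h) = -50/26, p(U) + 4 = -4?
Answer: -13/86865 ≈ -0.00014966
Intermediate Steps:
p(U) = -8 (p(U) = -4 - 4 = -8)
n(r) = (-1 + r)*(-6 + r)
o(L, h) = -25/13 (o(L, h) = -50*1/26 = -25/13)
1/(-6680 + o(0, n(p(-4 - 3)))) = 1/(-6680 - 25/13) = 1/(-86865/13) = -13/86865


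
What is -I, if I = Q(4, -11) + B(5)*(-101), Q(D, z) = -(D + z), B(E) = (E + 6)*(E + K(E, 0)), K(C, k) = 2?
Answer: 7770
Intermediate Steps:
B(E) = (2 + E)*(6 + E) (B(E) = (E + 6)*(E + 2) = (6 + E)*(2 + E) = (2 + E)*(6 + E))
Q(D, z) = -D - z
I = -7770 (I = (-1*4 - 1*(-11)) + (12 + 5² + 8*5)*(-101) = (-4 + 11) + (12 + 25 + 40)*(-101) = 7 + 77*(-101) = 7 - 7777 = -7770)
-I = -1*(-7770) = 7770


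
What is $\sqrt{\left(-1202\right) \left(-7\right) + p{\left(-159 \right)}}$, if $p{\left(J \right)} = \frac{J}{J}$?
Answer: $3 \sqrt{935} \approx 91.733$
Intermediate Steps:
$p{\left(J \right)} = 1$
$\sqrt{\left(-1202\right) \left(-7\right) + p{\left(-159 \right)}} = \sqrt{\left(-1202\right) \left(-7\right) + 1} = \sqrt{8414 + 1} = \sqrt{8415} = 3 \sqrt{935}$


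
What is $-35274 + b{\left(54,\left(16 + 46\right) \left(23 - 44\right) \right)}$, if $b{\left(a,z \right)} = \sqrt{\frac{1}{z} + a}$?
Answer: $-35274 + \frac{\sqrt{91539714}}{1302} \approx -35267.0$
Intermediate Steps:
$b{\left(a,z \right)} = \sqrt{a + \frac{1}{z}}$
$-35274 + b{\left(54,\left(16 + 46\right) \left(23 - 44\right) \right)} = -35274 + \sqrt{54 + \frac{1}{\left(16 + 46\right) \left(23 - 44\right)}} = -35274 + \sqrt{54 + \frac{1}{62 \left(-21\right)}} = -35274 + \sqrt{54 + \frac{1}{-1302}} = -35274 + \sqrt{54 - \frac{1}{1302}} = -35274 + \sqrt{\frac{70307}{1302}} = -35274 + \frac{\sqrt{91539714}}{1302}$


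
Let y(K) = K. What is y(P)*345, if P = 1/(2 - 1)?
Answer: 345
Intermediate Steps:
P = 1 (P = 1/1 = 1)
y(P)*345 = 1*345 = 345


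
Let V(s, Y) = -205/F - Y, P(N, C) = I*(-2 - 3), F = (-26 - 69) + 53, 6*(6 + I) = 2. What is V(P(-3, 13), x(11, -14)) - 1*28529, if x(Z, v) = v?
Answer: -1197425/42 ≈ -28510.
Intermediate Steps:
I = -17/3 (I = -6 + (⅙)*2 = -6 + ⅓ = -17/3 ≈ -5.6667)
F = -42 (F = -95 + 53 = -42)
P(N, C) = 85/3 (P(N, C) = -17*(-2 - 3)/3 = -17/3*(-5) = 85/3)
V(s, Y) = 205/42 - Y (V(s, Y) = -205/(-42) - Y = -205*(-1/42) - Y = 205/42 - Y)
V(P(-3, 13), x(11, -14)) - 1*28529 = (205/42 - 1*(-14)) - 1*28529 = (205/42 + 14) - 28529 = 793/42 - 28529 = -1197425/42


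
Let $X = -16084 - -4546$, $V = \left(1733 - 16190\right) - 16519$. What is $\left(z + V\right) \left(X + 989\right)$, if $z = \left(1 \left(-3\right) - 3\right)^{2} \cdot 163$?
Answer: $264864292$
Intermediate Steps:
$V = -30976$ ($V = -14457 - 16519 = -30976$)
$X = -11538$ ($X = -16084 + 4546 = -11538$)
$z = 5868$ ($z = \left(-3 - 3\right)^{2} \cdot 163 = \left(-6\right)^{2} \cdot 163 = 36 \cdot 163 = 5868$)
$\left(z + V\right) \left(X + 989\right) = \left(5868 - 30976\right) \left(-11538 + 989\right) = \left(-25108\right) \left(-10549\right) = 264864292$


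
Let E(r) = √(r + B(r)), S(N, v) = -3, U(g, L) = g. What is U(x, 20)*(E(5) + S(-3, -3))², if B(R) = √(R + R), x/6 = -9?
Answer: -54*(3 - √(5 + √10))² ≈ -1.1047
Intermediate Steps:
x = -54 (x = 6*(-9) = -54)
B(R) = √2*√R (B(R) = √(2*R) = √2*√R)
E(r) = √(r + √2*√r)
U(x, 20)*(E(5) + S(-3, -3))² = -54*(√(5 + √2*√5) - 3)² = -54*(√(5 + √10) - 3)² = -54*(-3 + √(5 + √10))²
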